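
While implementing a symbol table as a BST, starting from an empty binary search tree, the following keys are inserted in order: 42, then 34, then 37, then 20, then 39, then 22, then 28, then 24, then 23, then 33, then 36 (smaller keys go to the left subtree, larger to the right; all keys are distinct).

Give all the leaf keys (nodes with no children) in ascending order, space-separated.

Insert 42: tree is empty, so 42 becomes the root.
Insert 34: 34 < 42 → go left. Place as left child of 42.
Insert 37: 37 < 42 → go left; 37 > 34 → go right. Place as right child of 34.
Insert 20: 20 < 42 → go left; 20 < 34 → go left. Place as left child of 34.
Insert 39: 39 < 42 → go left; 39 > 34 → go right; 39 > 37 → go right. Place as right child of 37.
Insert 22: 22 < 42 → go left; 22 < 34 → go left; 22 > 20 → go right. Place as right child of 20.
Insert 28: 28 < 42 → go left; 28 < 34 → go left; 28 > 20 → go right; 28 > 22 → go right. Place as right child of 22.
Insert 24: 24 < 42 → go left; 24 < 34 → go left; 24 > 20 → go right; 24 > 22 → go right; 24 < 28 → go left. Place as left child of 28.
Insert 23: 23 < 42 → go left; 23 < 34 → go left; 23 > 20 → go right; 23 > 22 → go right; 23 < 28 → go left; 23 < 24 → go left. Place as left child of 24.
Insert 33: 33 < 42 → go left; 33 < 34 → go left; 33 > 20 → go right; 33 > 22 → go right; 33 > 28 → go right. Place as right child of 28.
Insert 36: 36 < 42 → go left; 36 > 34 → go right; 36 < 37 → go left. Place as left child of 37.

23 33 36 39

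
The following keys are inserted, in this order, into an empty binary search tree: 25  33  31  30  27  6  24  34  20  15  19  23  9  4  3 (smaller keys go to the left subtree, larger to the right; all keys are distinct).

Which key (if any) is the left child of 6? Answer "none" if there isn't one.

Resulting structure (node: left, right):
  25: L=6, R=33
  33: L=31, R=34
  31: L=30, R=–
  30: L=27, R=–
  27: L=–, R=–
  6: L=4, R=24
  24: L=20, R=–
  34: L=–, R=–
  20: L=15, R=23
  15: L=9, R=19
  19: L=–, R=–
  23: L=–, R=–
  9: L=–, R=–
  4: L=3, R=–
  3: L=–, R=–

4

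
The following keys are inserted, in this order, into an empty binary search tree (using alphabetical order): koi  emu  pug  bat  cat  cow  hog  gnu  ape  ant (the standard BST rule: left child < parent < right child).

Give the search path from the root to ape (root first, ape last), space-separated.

koi emu bat ape

Resulting structure (node: left, right):
  koi: L=emu, R=pug
  emu: L=bat, R=hog
  pug: L=–, R=–
  bat: L=ape, R=cat
  cat: L=–, R=cow
  cow: L=–, R=–
  hog: L=gnu, R=–
  gnu: L=–, R=–
  ape: L=ant, R=–
  ant: L=–, R=–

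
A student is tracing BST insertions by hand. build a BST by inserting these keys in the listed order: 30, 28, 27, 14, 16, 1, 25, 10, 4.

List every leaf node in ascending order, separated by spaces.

Insert 30: tree is empty, so 30 becomes the root.
Insert 28: 28 < 30 → go left. Place as left child of 30.
Insert 27: 27 < 30 → go left; 27 < 28 → go left. Place as left child of 28.
Insert 14: 14 < 30 → go left; 14 < 28 → go left; 14 < 27 → go left. Place as left child of 27.
Insert 16: 16 < 30 → go left; 16 < 28 → go left; 16 < 27 → go left; 16 > 14 → go right. Place as right child of 14.
Insert 1: 1 < 30 → go left; 1 < 28 → go left; 1 < 27 → go left; 1 < 14 → go left. Place as left child of 14.
Insert 25: 25 < 30 → go left; 25 < 28 → go left; 25 < 27 → go left; 25 > 14 → go right; 25 > 16 → go right. Place as right child of 16.
Insert 10: 10 < 30 → go left; 10 < 28 → go left; 10 < 27 → go left; 10 < 14 → go left; 10 > 1 → go right. Place as right child of 1.
Insert 4: 4 < 30 → go left; 4 < 28 → go left; 4 < 27 → go left; 4 < 14 → go left; 4 > 1 → go right; 4 < 10 → go left. Place as left child of 10.

4 25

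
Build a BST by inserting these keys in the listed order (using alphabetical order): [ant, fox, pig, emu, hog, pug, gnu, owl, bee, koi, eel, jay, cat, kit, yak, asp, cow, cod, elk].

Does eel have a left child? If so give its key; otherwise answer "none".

Insert ant: tree is empty, so ant becomes the root.
Insert fox: fox > ant → go right. Place as right child of ant.
Insert pig: pig > ant → go right; pig > fox → go right. Place as right child of fox.
Insert emu: emu > ant → go right; emu < fox → go left. Place as left child of fox.
Insert hog: hog > ant → go right; hog > fox → go right; hog < pig → go left. Place as left child of pig.
Insert pug: pug > ant → go right; pug > fox → go right; pug > pig → go right. Place as right child of pig.
Insert gnu: gnu > ant → go right; gnu > fox → go right; gnu < pig → go left; gnu < hog → go left. Place as left child of hog.
Insert owl: owl > ant → go right; owl > fox → go right; owl < pig → go left; owl > hog → go right. Place as right child of hog.
Insert bee: bee > ant → go right; bee < fox → go left; bee < emu → go left. Place as left child of emu.
Insert koi: koi > ant → go right; koi > fox → go right; koi < pig → go left; koi > hog → go right; koi < owl → go left. Place as left child of owl.
Insert eel: eel > ant → go right; eel < fox → go left; eel < emu → go left; eel > bee → go right. Place as right child of bee.
Insert jay: jay > ant → go right; jay > fox → go right; jay < pig → go left; jay > hog → go right; jay < owl → go left; jay < koi → go left. Place as left child of koi.
Insert cat: cat > ant → go right; cat < fox → go left; cat < emu → go left; cat > bee → go right; cat < eel → go left. Place as left child of eel.
Insert kit: kit > ant → go right; kit > fox → go right; kit < pig → go left; kit > hog → go right; kit < owl → go left; kit < koi → go left; kit > jay → go right. Place as right child of jay.
Insert yak: yak > ant → go right; yak > fox → go right; yak > pig → go right; yak > pug → go right. Place as right child of pug.
Insert asp: asp > ant → go right; asp < fox → go left; asp < emu → go left; asp < bee → go left. Place as left child of bee.
Insert cow: cow > ant → go right; cow < fox → go left; cow < emu → go left; cow > bee → go right; cow < eel → go left; cow > cat → go right. Place as right child of cat.
Insert cod: cod > ant → go right; cod < fox → go left; cod < emu → go left; cod > bee → go right; cod < eel → go left; cod > cat → go right; cod < cow → go left. Place as left child of cow.
Insert elk: elk > ant → go right; elk < fox → go left; elk < emu → go left; elk > bee → go right; elk > eel → go right. Place as right child of eel.

cat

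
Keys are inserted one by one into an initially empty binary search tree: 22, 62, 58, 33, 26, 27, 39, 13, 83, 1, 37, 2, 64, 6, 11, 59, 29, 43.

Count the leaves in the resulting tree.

6

Insert 22: tree is empty, so 22 becomes the root.
Insert 62: 62 > 22 → go right. Place as right child of 22.
Insert 58: 58 > 22 → go right; 58 < 62 → go left. Place as left child of 62.
Insert 33: 33 > 22 → go right; 33 < 62 → go left; 33 < 58 → go left. Place as left child of 58.
Insert 26: 26 > 22 → go right; 26 < 62 → go left; 26 < 58 → go left; 26 < 33 → go left. Place as left child of 33.
Insert 27: 27 > 22 → go right; 27 < 62 → go left; 27 < 58 → go left; 27 < 33 → go left; 27 > 26 → go right. Place as right child of 26.
Insert 39: 39 > 22 → go right; 39 < 62 → go left; 39 < 58 → go left; 39 > 33 → go right. Place as right child of 33.
Insert 13: 13 < 22 → go left. Place as left child of 22.
Insert 83: 83 > 22 → go right; 83 > 62 → go right. Place as right child of 62.
Insert 1: 1 < 22 → go left; 1 < 13 → go left. Place as left child of 13.
Insert 37: 37 > 22 → go right; 37 < 62 → go left; 37 < 58 → go left; 37 > 33 → go right; 37 < 39 → go left. Place as left child of 39.
Insert 2: 2 < 22 → go left; 2 < 13 → go left; 2 > 1 → go right. Place as right child of 1.
Insert 64: 64 > 22 → go right; 64 > 62 → go right; 64 < 83 → go left. Place as left child of 83.
Insert 6: 6 < 22 → go left; 6 < 13 → go left; 6 > 1 → go right; 6 > 2 → go right. Place as right child of 2.
Insert 11: 11 < 22 → go left; 11 < 13 → go left; 11 > 1 → go right; 11 > 2 → go right; 11 > 6 → go right. Place as right child of 6.
Insert 59: 59 > 22 → go right; 59 < 62 → go left; 59 > 58 → go right. Place as right child of 58.
Insert 29: 29 > 22 → go right; 29 < 62 → go left; 29 < 58 → go left; 29 < 33 → go left; 29 > 26 → go right; 29 > 27 → go right. Place as right child of 27.
Insert 43: 43 > 22 → go right; 43 < 62 → go left; 43 < 58 → go left; 43 > 33 → go right; 43 > 39 → go right. Place as right child of 39.

Leaves: 11, 29, 37, 43, 59, 64 — 6 in total.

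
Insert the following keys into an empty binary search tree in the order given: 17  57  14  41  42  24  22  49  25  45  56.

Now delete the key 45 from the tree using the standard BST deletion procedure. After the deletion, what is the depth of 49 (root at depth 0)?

4

17: root
57: right child of 17 (depth 1)
14: left child of 17 (depth 1)
41: left child of 57 (depth 2)
42: right child of 41 (depth 3)
24: left child of 41 (depth 3)
22: left child of 24 (depth 4)
49: right child of 42 (depth 4)
25: right child of 24 (depth 4)
45: left child of 49 (depth 5)
56: right child of 49 (depth 5)

Delete 45 (at most one child — splice it out).
After deletion, path to 49: 17 → 57 → 41 → 42 → 49.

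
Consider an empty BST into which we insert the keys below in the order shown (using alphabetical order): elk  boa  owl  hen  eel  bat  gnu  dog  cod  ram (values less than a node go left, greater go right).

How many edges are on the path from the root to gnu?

3

elk: root
boa: left child of elk (depth 1)
owl: right child of elk (depth 1)
hen: left child of owl (depth 2)
eel: right child of boa (depth 2)
bat: left child of boa (depth 2)
gnu: left child of hen (depth 3)
dog: left child of eel (depth 3)
cod: left child of dog (depth 4)
ram: right child of owl (depth 2)

Path to gnu: elk → owl → hen → gnu, which is 3 edges.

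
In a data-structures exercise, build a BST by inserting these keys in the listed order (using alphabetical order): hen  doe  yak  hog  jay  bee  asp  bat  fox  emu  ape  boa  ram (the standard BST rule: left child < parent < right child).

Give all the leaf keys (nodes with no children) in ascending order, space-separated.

Insert hen: tree is empty, so hen becomes the root.
Insert doe: doe < hen → go left. Place as left child of hen.
Insert yak: yak > hen → go right. Place as right child of hen.
Insert hog: hog > hen → go right; hog < yak → go left. Place as left child of yak.
Insert jay: jay > hen → go right; jay < yak → go left; jay > hog → go right. Place as right child of hog.
Insert bee: bee < hen → go left; bee < doe → go left. Place as left child of doe.
Insert asp: asp < hen → go left; asp < doe → go left; asp < bee → go left. Place as left child of bee.
Insert bat: bat < hen → go left; bat < doe → go left; bat < bee → go left; bat > asp → go right. Place as right child of asp.
Insert fox: fox < hen → go left; fox > doe → go right. Place as right child of doe.
Insert emu: emu < hen → go left; emu > doe → go right; emu < fox → go left. Place as left child of fox.
Insert ape: ape < hen → go left; ape < doe → go left; ape < bee → go left; ape < asp → go left. Place as left child of asp.
Insert boa: boa < hen → go left; boa < doe → go left; boa > bee → go right. Place as right child of bee.
Insert ram: ram > hen → go right; ram < yak → go left; ram > hog → go right; ram > jay → go right. Place as right child of jay.

ape bat boa emu ram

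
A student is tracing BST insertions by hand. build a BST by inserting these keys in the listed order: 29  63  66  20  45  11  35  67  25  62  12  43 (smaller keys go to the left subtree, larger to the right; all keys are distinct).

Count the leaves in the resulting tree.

Insert 29: tree is empty, so 29 becomes the root.
Insert 63: 63 > 29 → go right. Place as right child of 29.
Insert 66: 66 > 29 → go right; 66 > 63 → go right. Place as right child of 63.
Insert 20: 20 < 29 → go left. Place as left child of 29.
Insert 45: 45 > 29 → go right; 45 < 63 → go left. Place as left child of 63.
Insert 11: 11 < 29 → go left; 11 < 20 → go left. Place as left child of 20.
Insert 35: 35 > 29 → go right; 35 < 63 → go left; 35 < 45 → go left. Place as left child of 45.
Insert 67: 67 > 29 → go right; 67 > 63 → go right; 67 > 66 → go right. Place as right child of 66.
Insert 25: 25 < 29 → go left; 25 > 20 → go right. Place as right child of 20.
Insert 62: 62 > 29 → go right; 62 < 63 → go left; 62 > 45 → go right. Place as right child of 45.
Insert 12: 12 < 29 → go left; 12 < 20 → go left; 12 > 11 → go right. Place as right child of 11.
Insert 43: 43 > 29 → go right; 43 < 63 → go left; 43 < 45 → go left; 43 > 35 → go right. Place as right child of 35.

Leaves: 12, 25, 43, 62, 67 — 5 in total.

5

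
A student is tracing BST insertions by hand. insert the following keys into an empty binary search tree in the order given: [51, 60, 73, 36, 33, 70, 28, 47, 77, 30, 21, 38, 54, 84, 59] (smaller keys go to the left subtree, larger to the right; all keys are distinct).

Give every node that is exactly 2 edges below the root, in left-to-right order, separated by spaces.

33 47 54 73

Insert 51: tree is empty, so 51 becomes the root.
Insert 60: 60 > 51 → go right. Place as right child of 51.
Insert 73: 73 > 51 → go right; 73 > 60 → go right. Place as right child of 60.
Insert 36: 36 < 51 → go left. Place as left child of 51.
Insert 33: 33 < 51 → go left; 33 < 36 → go left. Place as left child of 36.
Insert 70: 70 > 51 → go right; 70 > 60 → go right; 70 < 73 → go left. Place as left child of 73.
Insert 28: 28 < 51 → go left; 28 < 36 → go left; 28 < 33 → go left. Place as left child of 33.
Insert 47: 47 < 51 → go left; 47 > 36 → go right. Place as right child of 36.
Insert 77: 77 > 51 → go right; 77 > 60 → go right; 77 > 73 → go right. Place as right child of 73.
Insert 30: 30 < 51 → go left; 30 < 36 → go left; 30 < 33 → go left; 30 > 28 → go right. Place as right child of 28.
Insert 21: 21 < 51 → go left; 21 < 36 → go left; 21 < 33 → go left; 21 < 28 → go left. Place as left child of 28.
Insert 38: 38 < 51 → go left; 38 > 36 → go right; 38 < 47 → go left. Place as left child of 47.
Insert 54: 54 > 51 → go right; 54 < 60 → go left. Place as left child of 60.
Insert 84: 84 > 51 → go right; 84 > 60 → go right; 84 > 73 → go right; 84 > 77 → go right. Place as right child of 77.
Insert 59: 59 > 51 → go right; 59 < 60 → go left; 59 > 54 → go right. Place as right child of 54.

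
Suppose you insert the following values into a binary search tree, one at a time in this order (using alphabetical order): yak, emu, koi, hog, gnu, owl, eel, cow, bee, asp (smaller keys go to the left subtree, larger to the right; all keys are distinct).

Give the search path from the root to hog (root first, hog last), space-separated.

yak emu koi hog

Insert yak: tree is empty, so yak becomes the root.
Insert emu: emu < yak → go left. Place as left child of yak.
Insert koi: koi < yak → go left; koi > emu → go right. Place as right child of emu.
Insert hog: hog < yak → go left; hog > emu → go right; hog < koi → go left. Place as left child of koi.
Insert gnu: gnu < yak → go left; gnu > emu → go right; gnu < koi → go left; gnu < hog → go left. Place as left child of hog.
Insert owl: owl < yak → go left; owl > emu → go right; owl > koi → go right. Place as right child of koi.
Insert eel: eel < yak → go left; eel < emu → go left. Place as left child of emu.
Insert cow: cow < yak → go left; cow < emu → go left; cow < eel → go left. Place as left child of eel.
Insert bee: bee < yak → go left; bee < emu → go left; bee < eel → go left; bee < cow → go left. Place as left child of cow.
Insert asp: asp < yak → go left; asp < emu → go left; asp < eel → go left; asp < cow → go left; asp < bee → go left. Place as left child of bee.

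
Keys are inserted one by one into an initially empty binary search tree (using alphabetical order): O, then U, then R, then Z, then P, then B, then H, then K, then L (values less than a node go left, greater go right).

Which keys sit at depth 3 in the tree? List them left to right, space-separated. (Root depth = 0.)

Insert O: tree is empty, so O becomes the root.
Insert U: U > O → go right. Place as right child of O.
Insert R: R > O → go right; R < U → go left. Place as left child of U.
Insert Z: Z > O → go right; Z > U → go right. Place as right child of U.
Insert P: P > O → go right; P < U → go left; P < R → go left. Place as left child of R.
Insert B: B < O → go left. Place as left child of O.
Insert H: H < O → go left; H > B → go right. Place as right child of B.
Insert K: K < O → go left; K > B → go right; K > H → go right. Place as right child of H.
Insert L: L < O → go left; L > B → go right; L > H → go right; L > K → go right. Place as right child of K.

K P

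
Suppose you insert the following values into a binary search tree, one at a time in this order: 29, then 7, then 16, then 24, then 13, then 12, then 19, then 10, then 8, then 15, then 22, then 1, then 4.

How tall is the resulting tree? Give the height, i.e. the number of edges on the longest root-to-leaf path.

Resulting structure (node: left, right):
  29: L=7, R=–
  7: L=1, R=16
  16: L=13, R=24
  24: L=19, R=–
  13: L=12, R=15
  12: L=10, R=–
  19: L=–, R=22
  10: L=8, R=–
  8: L=–, R=–
  15: L=–, R=–
  22: L=–, R=–
  1: L=–, R=4
  4: L=–, R=–

The deepest node is 8 at depth 6.

6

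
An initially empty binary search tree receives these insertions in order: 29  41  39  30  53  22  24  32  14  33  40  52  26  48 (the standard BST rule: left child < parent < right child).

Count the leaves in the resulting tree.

5

29: root
41: right child of 29 (depth 1)
39: left child of 41 (depth 2)
30: left child of 39 (depth 3)
53: right child of 41 (depth 2)
22: left child of 29 (depth 1)
24: right child of 22 (depth 2)
32: right child of 30 (depth 4)
14: left child of 22 (depth 2)
33: right child of 32 (depth 5)
40: right child of 39 (depth 3)
52: left child of 53 (depth 3)
26: right child of 24 (depth 3)
48: left child of 52 (depth 4)

Leaves: 14, 26, 33, 40, 48 — 5 in total.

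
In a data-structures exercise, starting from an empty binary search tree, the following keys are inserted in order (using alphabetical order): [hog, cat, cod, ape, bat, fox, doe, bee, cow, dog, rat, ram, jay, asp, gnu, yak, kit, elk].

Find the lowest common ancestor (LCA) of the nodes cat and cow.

hog: root
cat: left child of hog (depth 1)
cod: right child of cat (depth 2)
ape: left child of cat (depth 2)
bat: right child of ape (depth 3)
fox: right child of cod (depth 3)
doe: left child of fox (depth 4)
bee: right child of bat (depth 4)
cow: left child of doe (depth 5)
dog: right child of doe (depth 5)
rat: right child of hog (depth 1)
ram: left child of rat (depth 2)
jay: left child of ram (depth 3)
asp: left child of bat (depth 4)
gnu: right child of fox (depth 4)
yak: right child of rat (depth 2)
kit: right child of jay (depth 4)
elk: right child of dog (depth 6)

Path to cat: hog → cat
Path to cow: hog → cat → cod → fox → doe → cow
cat lies on both paths and is an ancestor of the other node.

cat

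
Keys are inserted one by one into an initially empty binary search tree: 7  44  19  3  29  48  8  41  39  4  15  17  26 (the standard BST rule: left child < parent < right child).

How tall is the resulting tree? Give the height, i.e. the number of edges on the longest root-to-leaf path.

Insert 7: tree is empty, so 7 becomes the root.
Insert 44: 44 > 7 → go right. Place as right child of 7.
Insert 19: 19 > 7 → go right; 19 < 44 → go left. Place as left child of 44.
Insert 3: 3 < 7 → go left. Place as left child of 7.
Insert 29: 29 > 7 → go right; 29 < 44 → go left; 29 > 19 → go right. Place as right child of 19.
Insert 48: 48 > 7 → go right; 48 > 44 → go right. Place as right child of 44.
Insert 8: 8 > 7 → go right; 8 < 44 → go left; 8 < 19 → go left. Place as left child of 19.
Insert 41: 41 > 7 → go right; 41 < 44 → go left; 41 > 19 → go right; 41 > 29 → go right. Place as right child of 29.
Insert 39: 39 > 7 → go right; 39 < 44 → go left; 39 > 19 → go right; 39 > 29 → go right; 39 < 41 → go left. Place as left child of 41.
Insert 4: 4 < 7 → go left; 4 > 3 → go right. Place as right child of 3.
Insert 15: 15 > 7 → go right; 15 < 44 → go left; 15 < 19 → go left; 15 > 8 → go right. Place as right child of 8.
Insert 17: 17 > 7 → go right; 17 < 44 → go left; 17 < 19 → go left; 17 > 8 → go right; 17 > 15 → go right. Place as right child of 15.
Insert 26: 26 > 7 → go right; 26 < 44 → go left; 26 > 19 → go right; 26 < 29 → go left. Place as left child of 29.

The deepest node is 39 at depth 5.

5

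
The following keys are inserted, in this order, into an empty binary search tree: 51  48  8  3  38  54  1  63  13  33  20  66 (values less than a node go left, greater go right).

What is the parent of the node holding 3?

Resulting structure (node: left, right):
  51: L=48, R=54
  48: L=8, R=–
  8: L=3, R=38
  3: L=1, R=–
  38: L=13, R=–
  54: L=–, R=63
  1: L=–, R=–
  63: L=–, R=66
  13: L=–, R=33
  33: L=20, R=–
  20: L=–, R=–
  66: L=–, R=–

8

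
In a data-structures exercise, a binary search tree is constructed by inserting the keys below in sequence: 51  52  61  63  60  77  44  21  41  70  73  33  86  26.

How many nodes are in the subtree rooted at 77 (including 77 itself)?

Insert 51: tree is empty, so 51 becomes the root.
Insert 52: 52 > 51 → go right. Place as right child of 51.
Insert 61: 61 > 51 → go right; 61 > 52 → go right. Place as right child of 52.
Insert 63: 63 > 51 → go right; 63 > 52 → go right; 63 > 61 → go right. Place as right child of 61.
Insert 60: 60 > 51 → go right; 60 > 52 → go right; 60 < 61 → go left. Place as left child of 61.
Insert 77: 77 > 51 → go right; 77 > 52 → go right; 77 > 61 → go right; 77 > 63 → go right. Place as right child of 63.
Insert 44: 44 < 51 → go left. Place as left child of 51.
Insert 21: 21 < 51 → go left; 21 < 44 → go left. Place as left child of 44.
Insert 41: 41 < 51 → go left; 41 < 44 → go left; 41 > 21 → go right. Place as right child of 21.
Insert 70: 70 > 51 → go right; 70 > 52 → go right; 70 > 61 → go right; 70 > 63 → go right; 70 < 77 → go left. Place as left child of 77.
Insert 73: 73 > 51 → go right; 73 > 52 → go right; 73 > 61 → go right; 73 > 63 → go right; 73 < 77 → go left; 73 > 70 → go right. Place as right child of 70.
Insert 33: 33 < 51 → go left; 33 < 44 → go left; 33 > 21 → go right; 33 < 41 → go left. Place as left child of 41.
Insert 86: 86 > 51 → go right; 86 > 52 → go right; 86 > 61 → go right; 86 > 63 → go right; 86 > 77 → go right. Place as right child of 77.
Insert 26: 26 < 51 → go left; 26 < 44 → go left; 26 > 21 → go right; 26 < 41 → go left; 26 < 33 → go left. Place as left child of 33.

Subtree rooted at 77 contains: 77, 70, 73, 86 — 4 nodes.

4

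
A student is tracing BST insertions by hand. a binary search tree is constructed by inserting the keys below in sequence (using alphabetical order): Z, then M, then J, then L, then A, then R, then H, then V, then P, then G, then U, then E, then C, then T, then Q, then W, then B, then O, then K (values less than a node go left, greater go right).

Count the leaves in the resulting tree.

6

Resulting structure (node: left, right):
  Z: L=M, R=–
  M: L=J, R=R
  J: L=A, R=L
  L: L=K, R=–
  A: L=–, R=H
  R: L=P, R=V
  H: L=G, R=–
  V: L=U, R=W
  P: L=O, R=Q
  G: L=E, R=–
  U: L=T, R=–
  E: L=C, R=–
  C: L=B, R=–
  T: L=–, R=–
  Q: L=–, R=–
  W: L=–, R=–
  B: L=–, R=–
  O: L=–, R=–
  K: L=–, R=–

Leaves: B, K, O, Q, T, W — 6 in total.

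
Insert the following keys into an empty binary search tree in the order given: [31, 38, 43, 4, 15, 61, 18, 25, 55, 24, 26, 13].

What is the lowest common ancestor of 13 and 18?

15

Resulting structure (node: left, right):
  31: L=4, R=38
  38: L=–, R=43
  43: L=–, R=61
  4: L=–, R=15
  15: L=13, R=18
  61: L=55, R=–
  18: L=–, R=25
  25: L=24, R=26
  55: L=–, R=–
  24: L=–, R=–
  26: L=–, R=–
  13: L=–, R=–

Path to 13: 31 → 4 → 15 → 13
Path to 18: 31 → 4 → 15 → 18
The paths share a prefix ending at 15, then split left and right.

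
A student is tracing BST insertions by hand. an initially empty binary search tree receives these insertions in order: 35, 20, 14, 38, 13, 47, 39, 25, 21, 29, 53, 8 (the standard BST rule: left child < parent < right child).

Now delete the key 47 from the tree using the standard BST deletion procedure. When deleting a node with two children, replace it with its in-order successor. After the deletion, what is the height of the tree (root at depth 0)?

35: root
20: left child of 35 (depth 1)
14: left child of 20 (depth 2)
38: right child of 35 (depth 1)
13: left child of 14 (depth 3)
47: right child of 38 (depth 2)
39: left child of 47 (depth 3)
25: right child of 20 (depth 2)
21: left child of 25 (depth 3)
29: right child of 25 (depth 3)
53: right child of 47 (depth 3)
8: left child of 13 (depth 4)

Delete 47 (two children — replace with in-order successor).
After deletion, deepest node is 8 at depth 4.

4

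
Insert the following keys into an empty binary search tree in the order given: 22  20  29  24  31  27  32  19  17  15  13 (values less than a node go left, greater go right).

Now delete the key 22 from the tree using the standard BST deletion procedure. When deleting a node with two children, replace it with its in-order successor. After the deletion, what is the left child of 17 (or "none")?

Insert 22: tree is empty, so 22 becomes the root.
Insert 20: 20 < 22 → go left. Place as left child of 22.
Insert 29: 29 > 22 → go right. Place as right child of 22.
Insert 24: 24 > 22 → go right; 24 < 29 → go left. Place as left child of 29.
Insert 31: 31 > 22 → go right; 31 > 29 → go right. Place as right child of 29.
Insert 27: 27 > 22 → go right; 27 < 29 → go left; 27 > 24 → go right. Place as right child of 24.
Insert 32: 32 > 22 → go right; 32 > 29 → go right; 32 > 31 → go right. Place as right child of 31.
Insert 19: 19 < 22 → go left; 19 < 20 → go left. Place as left child of 20.
Insert 17: 17 < 22 → go left; 17 < 20 → go left; 17 < 19 → go left. Place as left child of 19.
Insert 15: 15 < 22 → go left; 15 < 20 → go left; 15 < 19 → go left; 15 < 17 → go left. Place as left child of 17.
Insert 13: 13 < 22 → go left; 13 < 20 → go left; 13 < 19 → go left; 13 < 17 → go left; 13 < 15 → go left. Place as left child of 15.

Delete 22 (two children — replace with in-order successor).
After deletion, 17's left child: 15.

15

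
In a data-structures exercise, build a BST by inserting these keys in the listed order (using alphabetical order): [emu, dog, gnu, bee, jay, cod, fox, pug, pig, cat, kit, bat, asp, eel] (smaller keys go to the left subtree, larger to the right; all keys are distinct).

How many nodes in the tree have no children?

5

emu: root
dog: left child of emu (depth 1)
gnu: right child of emu (depth 1)
bee: left child of dog (depth 2)
jay: right child of gnu (depth 2)
cod: right child of bee (depth 3)
fox: left child of gnu (depth 2)
pug: right child of jay (depth 3)
pig: left child of pug (depth 4)
cat: left child of cod (depth 4)
kit: left child of pig (depth 5)
bat: left child of bee (depth 3)
asp: left child of bat (depth 4)
eel: right child of dog (depth 2)

Leaves: asp, cat, eel, fox, kit — 5 in total.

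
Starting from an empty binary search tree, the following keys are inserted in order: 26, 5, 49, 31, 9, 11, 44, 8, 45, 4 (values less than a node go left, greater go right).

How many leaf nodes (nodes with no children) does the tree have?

Insert 26: tree is empty, so 26 becomes the root.
Insert 5: 5 < 26 → go left. Place as left child of 26.
Insert 49: 49 > 26 → go right. Place as right child of 26.
Insert 31: 31 > 26 → go right; 31 < 49 → go left. Place as left child of 49.
Insert 9: 9 < 26 → go left; 9 > 5 → go right. Place as right child of 5.
Insert 11: 11 < 26 → go left; 11 > 5 → go right; 11 > 9 → go right. Place as right child of 9.
Insert 44: 44 > 26 → go right; 44 < 49 → go left; 44 > 31 → go right. Place as right child of 31.
Insert 8: 8 < 26 → go left; 8 > 5 → go right; 8 < 9 → go left. Place as left child of 9.
Insert 45: 45 > 26 → go right; 45 < 49 → go left; 45 > 31 → go right; 45 > 44 → go right. Place as right child of 44.
Insert 4: 4 < 26 → go left; 4 < 5 → go left. Place as left child of 5.

Leaves: 4, 8, 11, 45 — 4 in total.

4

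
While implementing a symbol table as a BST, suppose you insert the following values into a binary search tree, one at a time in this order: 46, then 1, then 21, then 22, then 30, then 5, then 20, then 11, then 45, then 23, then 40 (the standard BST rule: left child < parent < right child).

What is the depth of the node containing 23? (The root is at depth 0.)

Resulting structure (node: left, right):
  46: L=1, R=–
  1: L=–, R=21
  21: L=5, R=22
  22: L=–, R=30
  30: L=23, R=45
  5: L=–, R=20
  20: L=11, R=–
  11: L=–, R=–
  45: L=40, R=–
  23: L=–, R=–
  40: L=–, R=–

Path to 23: 46 → 1 → 21 → 22 → 30 → 23, which is 5 edges.

5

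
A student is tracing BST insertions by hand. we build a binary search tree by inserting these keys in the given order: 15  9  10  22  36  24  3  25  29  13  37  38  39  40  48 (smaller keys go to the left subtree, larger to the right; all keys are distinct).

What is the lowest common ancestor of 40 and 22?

Insert 15: tree is empty, so 15 becomes the root.
Insert 9: 9 < 15 → go left. Place as left child of 15.
Insert 10: 10 < 15 → go left; 10 > 9 → go right. Place as right child of 9.
Insert 22: 22 > 15 → go right. Place as right child of 15.
Insert 36: 36 > 15 → go right; 36 > 22 → go right. Place as right child of 22.
Insert 24: 24 > 15 → go right; 24 > 22 → go right; 24 < 36 → go left. Place as left child of 36.
Insert 3: 3 < 15 → go left; 3 < 9 → go left. Place as left child of 9.
Insert 25: 25 > 15 → go right; 25 > 22 → go right; 25 < 36 → go left; 25 > 24 → go right. Place as right child of 24.
Insert 29: 29 > 15 → go right; 29 > 22 → go right; 29 < 36 → go left; 29 > 24 → go right; 29 > 25 → go right. Place as right child of 25.
Insert 13: 13 < 15 → go left; 13 > 9 → go right; 13 > 10 → go right. Place as right child of 10.
Insert 37: 37 > 15 → go right; 37 > 22 → go right; 37 > 36 → go right. Place as right child of 36.
Insert 38: 38 > 15 → go right; 38 > 22 → go right; 38 > 36 → go right; 38 > 37 → go right. Place as right child of 37.
Insert 39: 39 > 15 → go right; 39 > 22 → go right; 39 > 36 → go right; 39 > 37 → go right; 39 > 38 → go right. Place as right child of 38.
Insert 40: 40 > 15 → go right; 40 > 22 → go right; 40 > 36 → go right; 40 > 37 → go right; 40 > 38 → go right; 40 > 39 → go right. Place as right child of 39.
Insert 48: 48 > 15 → go right; 48 > 22 → go right; 48 > 36 → go right; 48 > 37 → go right; 48 > 38 → go right; 48 > 39 → go right; 48 > 40 → go right. Place as right child of 40.

Path to 40: 15 → 22 → 36 → 37 → 38 → 39 → 40
Path to 22: 15 → 22
22 lies on both paths and is an ancestor of the other node.

22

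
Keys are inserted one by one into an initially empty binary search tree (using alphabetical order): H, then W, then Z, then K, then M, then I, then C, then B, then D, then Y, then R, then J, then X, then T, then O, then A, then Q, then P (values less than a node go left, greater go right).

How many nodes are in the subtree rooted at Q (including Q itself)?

H: root
W: right child of H (depth 1)
Z: right child of W (depth 2)
K: left child of W (depth 2)
M: right child of K (depth 3)
I: left child of K (depth 3)
C: left child of H (depth 1)
B: left child of C (depth 2)
D: right child of C (depth 2)
Y: left child of Z (depth 3)
R: right child of M (depth 4)
J: right child of I (depth 4)
X: left child of Y (depth 4)
T: right child of R (depth 5)
O: left child of R (depth 5)
A: left child of B (depth 3)
Q: right child of O (depth 6)
P: left child of Q (depth 7)

Subtree rooted at Q contains: Q, P — 2 nodes.

2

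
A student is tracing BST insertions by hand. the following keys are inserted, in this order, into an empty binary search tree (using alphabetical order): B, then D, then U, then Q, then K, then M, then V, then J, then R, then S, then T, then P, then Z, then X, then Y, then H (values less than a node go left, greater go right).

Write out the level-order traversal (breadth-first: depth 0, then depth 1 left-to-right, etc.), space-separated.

B D U Q V K R Z J M S X H P T Y

B: root
D: right child of B (depth 1)
U: right child of D (depth 2)
Q: left child of U (depth 3)
K: left child of Q (depth 4)
M: right child of K (depth 5)
V: right child of U (depth 3)
J: left child of K (depth 5)
R: right child of Q (depth 4)
S: right child of R (depth 5)
T: right child of S (depth 6)
P: right child of M (depth 6)
Z: right child of V (depth 4)
X: left child of Z (depth 5)
Y: right child of X (depth 6)
H: left child of J (depth 6)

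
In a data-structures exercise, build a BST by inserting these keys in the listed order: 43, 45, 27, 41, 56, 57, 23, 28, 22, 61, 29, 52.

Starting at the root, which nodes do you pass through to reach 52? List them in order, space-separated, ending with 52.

Insert 43: tree is empty, so 43 becomes the root.
Insert 45: 45 > 43 → go right. Place as right child of 43.
Insert 27: 27 < 43 → go left. Place as left child of 43.
Insert 41: 41 < 43 → go left; 41 > 27 → go right. Place as right child of 27.
Insert 56: 56 > 43 → go right; 56 > 45 → go right. Place as right child of 45.
Insert 57: 57 > 43 → go right; 57 > 45 → go right; 57 > 56 → go right. Place as right child of 56.
Insert 23: 23 < 43 → go left; 23 < 27 → go left. Place as left child of 27.
Insert 28: 28 < 43 → go left; 28 > 27 → go right; 28 < 41 → go left. Place as left child of 41.
Insert 22: 22 < 43 → go left; 22 < 27 → go left; 22 < 23 → go left. Place as left child of 23.
Insert 61: 61 > 43 → go right; 61 > 45 → go right; 61 > 56 → go right; 61 > 57 → go right. Place as right child of 57.
Insert 29: 29 < 43 → go left; 29 > 27 → go right; 29 < 41 → go left; 29 > 28 → go right. Place as right child of 28.
Insert 52: 52 > 43 → go right; 52 > 45 → go right; 52 < 56 → go left. Place as left child of 56.

43 45 56 52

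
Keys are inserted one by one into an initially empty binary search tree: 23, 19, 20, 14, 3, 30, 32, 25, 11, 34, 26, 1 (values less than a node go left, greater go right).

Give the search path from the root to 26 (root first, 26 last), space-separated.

23 30 25 26

Resulting structure (node: left, right):
  23: L=19, R=30
  19: L=14, R=20
  20: L=–, R=–
  14: L=3, R=–
  3: L=1, R=11
  30: L=25, R=32
  32: L=–, R=34
  25: L=–, R=26
  11: L=–, R=–
  34: L=–, R=–
  26: L=–, R=–
  1: L=–, R=–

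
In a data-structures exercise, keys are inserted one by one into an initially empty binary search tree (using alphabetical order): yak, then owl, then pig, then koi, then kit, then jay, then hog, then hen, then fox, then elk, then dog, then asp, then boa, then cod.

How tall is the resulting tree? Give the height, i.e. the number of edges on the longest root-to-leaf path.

12

Insert yak: tree is empty, so yak becomes the root.
Insert owl: owl < yak → go left. Place as left child of yak.
Insert pig: pig < yak → go left; pig > owl → go right. Place as right child of owl.
Insert koi: koi < yak → go left; koi < owl → go left. Place as left child of owl.
Insert kit: kit < yak → go left; kit < owl → go left; kit < koi → go left. Place as left child of koi.
Insert jay: jay < yak → go left; jay < owl → go left; jay < koi → go left; jay < kit → go left. Place as left child of kit.
Insert hog: hog < yak → go left; hog < owl → go left; hog < koi → go left; hog < kit → go left; hog < jay → go left. Place as left child of jay.
Insert hen: hen < yak → go left; hen < owl → go left; hen < koi → go left; hen < kit → go left; hen < jay → go left; hen < hog → go left. Place as left child of hog.
Insert fox: fox < yak → go left; fox < owl → go left; fox < koi → go left; fox < kit → go left; fox < jay → go left; fox < hog → go left; fox < hen → go left. Place as left child of hen.
Insert elk: elk < yak → go left; elk < owl → go left; elk < koi → go left; elk < kit → go left; elk < jay → go left; elk < hog → go left; elk < hen → go left; elk < fox → go left. Place as left child of fox.
Insert dog: dog < yak → go left; dog < owl → go left; dog < koi → go left; dog < kit → go left; dog < jay → go left; dog < hog → go left; dog < hen → go left; dog < fox → go left; dog < elk → go left. Place as left child of elk.
Insert asp: asp < yak → go left; asp < owl → go left; asp < koi → go left; asp < kit → go left; asp < jay → go left; asp < hog → go left; asp < hen → go left; asp < fox → go left; asp < elk → go left; asp < dog → go left. Place as left child of dog.
Insert boa: boa < yak → go left; boa < owl → go left; boa < koi → go left; boa < kit → go left; boa < jay → go left; boa < hog → go left; boa < hen → go left; boa < fox → go left; boa < elk → go left; boa < dog → go left; boa > asp → go right. Place as right child of asp.
Insert cod: cod < yak → go left; cod < owl → go left; cod < koi → go left; cod < kit → go left; cod < jay → go left; cod < hog → go left; cod < hen → go left; cod < fox → go left; cod < elk → go left; cod < dog → go left; cod > asp → go right; cod > boa → go right. Place as right child of boa.

The deepest node is cod at depth 12.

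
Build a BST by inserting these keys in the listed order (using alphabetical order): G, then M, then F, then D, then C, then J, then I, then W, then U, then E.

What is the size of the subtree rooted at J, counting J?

Insert G: tree is empty, so G becomes the root.
Insert M: M > G → go right. Place as right child of G.
Insert F: F < G → go left. Place as left child of G.
Insert D: D < G → go left; D < F → go left. Place as left child of F.
Insert C: C < G → go left; C < F → go left; C < D → go left. Place as left child of D.
Insert J: J > G → go right; J < M → go left. Place as left child of M.
Insert I: I > G → go right; I < M → go left; I < J → go left. Place as left child of J.
Insert W: W > G → go right; W > M → go right. Place as right child of M.
Insert U: U > G → go right; U > M → go right; U < W → go left. Place as left child of W.
Insert E: E < G → go left; E < F → go left; E > D → go right. Place as right child of D.

Subtree rooted at J contains: J, I — 2 nodes.

2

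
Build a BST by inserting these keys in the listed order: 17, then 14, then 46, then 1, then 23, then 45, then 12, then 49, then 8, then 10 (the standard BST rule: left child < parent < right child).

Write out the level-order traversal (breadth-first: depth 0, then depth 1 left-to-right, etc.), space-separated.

17: root
14: left child of 17 (depth 1)
46: right child of 17 (depth 1)
1: left child of 14 (depth 2)
23: left child of 46 (depth 2)
45: right child of 23 (depth 3)
12: right child of 1 (depth 3)
49: right child of 46 (depth 2)
8: left child of 12 (depth 4)
10: right child of 8 (depth 5)

17 14 46 1 23 49 12 45 8 10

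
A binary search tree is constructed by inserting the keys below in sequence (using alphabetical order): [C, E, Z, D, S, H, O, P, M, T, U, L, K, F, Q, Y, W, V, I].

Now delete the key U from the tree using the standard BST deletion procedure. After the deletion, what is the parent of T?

Insert C: tree is empty, so C becomes the root.
Insert E: E > C → go right. Place as right child of C.
Insert Z: Z > C → go right; Z > E → go right. Place as right child of E.
Insert D: D > C → go right; D < E → go left. Place as left child of E.
Insert S: S > C → go right; S > E → go right; S < Z → go left. Place as left child of Z.
Insert H: H > C → go right; H > E → go right; H < Z → go left; H < S → go left. Place as left child of S.
Insert O: O > C → go right; O > E → go right; O < Z → go left; O < S → go left; O > H → go right. Place as right child of H.
Insert P: P > C → go right; P > E → go right; P < Z → go left; P < S → go left; P > H → go right; P > O → go right. Place as right child of O.
Insert M: M > C → go right; M > E → go right; M < Z → go left; M < S → go left; M > H → go right; M < O → go left. Place as left child of O.
Insert T: T > C → go right; T > E → go right; T < Z → go left; T > S → go right. Place as right child of S.
Insert U: U > C → go right; U > E → go right; U < Z → go left; U > S → go right; U > T → go right. Place as right child of T.
Insert L: L > C → go right; L > E → go right; L < Z → go left; L < S → go left; L > H → go right; L < O → go left; L < M → go left. Place as left child of M.
Insert K: K > C → go right; K > E → go right; K < Z → go left; K < S → go left; K > H → go right; K < O → go left; K < M → go left; K < L → go left. Place as left child of L.
Insert F: F > C → go right; F > E → go right; F < Z → go left; F < S → go left; F < H → go left. Place as left child of H.
Insert Q: Q > C → go right; Q > E → go right; Q < Z → go left; Q < S → go left; Q > H → go right; Q > O → go right; Q > P → go right. Place as right child of P.
Insert Y: Y > C → go right; Y > E → go right; Y < Z → go left; Y > S → go right; Y > T → go right; Y > U → go right. Place as right child of U.
Insert W: W > C → go right; W > E → go right; W < Z → go left; W > S → go right; W > T → go right; W > U → go right; W < Y → go left. Place as left child of Y.
Insert V: V > C → go right; V > E → go right; V < Z → go left; V > S → go right; V > T → go right; V > U → go right; V < Y → go left; V < W → go left. Place as left child of W.
Insert I: I > C → go right; I > E → go right; I < Z → go left; I < S → go left; I > H → go right; I < O → go left; I < M → go left; I < L → go left; I < K → go left. Place as left child of K.

Delete U (at most one child — splice it out).
After deletion, T's parent is S.

S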